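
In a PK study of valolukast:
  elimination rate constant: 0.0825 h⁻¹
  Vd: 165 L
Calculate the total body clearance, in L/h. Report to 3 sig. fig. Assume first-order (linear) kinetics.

CL = k × Vd = 0.0825 × 165 = 13.61 L/h

13.6 L/h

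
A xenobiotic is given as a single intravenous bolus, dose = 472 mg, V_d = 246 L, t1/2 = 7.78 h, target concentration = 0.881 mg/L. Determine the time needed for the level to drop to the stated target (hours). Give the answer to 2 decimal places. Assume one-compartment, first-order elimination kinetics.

8.74 h

C₀ = Dose / Vd = 472.0 / 246 = 1.919 mg/L
k = ln2 / t½ = 0.693147 / 7.78 = 0.08909 h⁻¹
t = ln(C₀ / C) / k = ln(1.919 / 0.881) / 0.08909
  = ln(2.178) / 0.08909 = 0.7784 / 0.08909 = 8.737 h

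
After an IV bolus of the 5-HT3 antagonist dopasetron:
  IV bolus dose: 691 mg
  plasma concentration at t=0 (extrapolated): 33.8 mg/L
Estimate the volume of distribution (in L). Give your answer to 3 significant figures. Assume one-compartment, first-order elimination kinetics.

Vd = Dose / C₀ = 691.0 / 33.8 = 20.44 L

20.4 L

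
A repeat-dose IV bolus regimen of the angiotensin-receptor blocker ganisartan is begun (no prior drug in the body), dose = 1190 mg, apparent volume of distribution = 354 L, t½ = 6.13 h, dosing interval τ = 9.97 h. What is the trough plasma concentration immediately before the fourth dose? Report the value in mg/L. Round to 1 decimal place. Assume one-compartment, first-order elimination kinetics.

1.6 mg/L

C₀ per dose = Dose / Vd = 1190 / 354 = 3.362 mg/L
k = ln2 / t½ = 0.693147 / 6.13 = 0.1131 h⁻¹
Fraction remaining after one interval: r = e^(−kτ) = e^(−0.1131 × 9.97) = 0.3238
Before dose 4, 3 doses have been given (aged 1τ, 2τ, 3τ).
C_trough = C₀ × (r + r² + … + r^3) = C₀ × r(1−r^3)/(1−r)
        = 3.362 × 0.3238 × (1 − 0.03395) / (1 − 0.3238) = 1.555 mg/L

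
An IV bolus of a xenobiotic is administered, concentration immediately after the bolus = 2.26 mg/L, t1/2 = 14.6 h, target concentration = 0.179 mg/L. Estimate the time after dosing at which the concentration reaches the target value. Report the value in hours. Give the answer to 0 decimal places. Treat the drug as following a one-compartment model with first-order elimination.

k = ln2 / t½ = 0.693147 / 14.6 = 0.04748 h⁻¹
t = ln(C₀ / C) / k = ln(2.260 / 0.179) / 0.04748
  = ln(12.63) / 0.04748 = 2.536 / 0.04748 = 53.41 h

53 h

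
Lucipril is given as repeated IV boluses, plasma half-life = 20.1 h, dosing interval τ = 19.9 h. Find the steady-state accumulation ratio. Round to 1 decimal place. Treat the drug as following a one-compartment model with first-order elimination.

2.0

k = ln2 / t½ = 0.693147 / 20.1 = 0.03448 h⁻¹
e^(−kτ) = e^(−0.03448 × 19.9) = 0.5035
Accumulation ratio R = 1 / (1 − e^(−kτ)) = 1 / (1 − 0.5035) = 2.014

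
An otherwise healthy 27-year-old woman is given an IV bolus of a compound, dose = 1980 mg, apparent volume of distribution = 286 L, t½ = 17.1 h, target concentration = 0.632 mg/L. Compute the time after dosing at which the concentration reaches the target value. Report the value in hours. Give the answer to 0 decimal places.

C₀ = Dose / Vd = 1980 / 286 = 6.923 mg/L
k = ln2 / t½ = 0.693147 / 17.1 = 0.04053 h⁻¹
t = ln(C₀ / C) / k = ln(6.923 / 0.632) / 0.04053
  = ln(10.95) / 0.04053 = 2.393 / 0.04053 = 59.04 h

59 h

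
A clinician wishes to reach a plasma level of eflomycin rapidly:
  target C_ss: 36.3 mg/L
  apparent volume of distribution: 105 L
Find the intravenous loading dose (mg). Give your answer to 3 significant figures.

LD = Css × Vd = 36.3 × 105 = 3812 mg

3810 mg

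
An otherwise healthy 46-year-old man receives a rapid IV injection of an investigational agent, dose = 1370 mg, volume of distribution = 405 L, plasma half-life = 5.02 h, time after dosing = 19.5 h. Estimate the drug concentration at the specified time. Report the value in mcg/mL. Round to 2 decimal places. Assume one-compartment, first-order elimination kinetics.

C₀ = Dose / Vd = 1370 / 405 = 3.383 mg/L
k = ln2 / t½ = 0.693147 / 5.02 = 0.1381 h⁻¹
C = C₀ · e^(−k·t) = 3.383 × e^(−0.1381 × 19.5)
  = 3.383 × 0.06768 = 0.2290 mg/L
(0.2290 mg/L = 0.2290 mcg/mL)

0.23 mcg/mL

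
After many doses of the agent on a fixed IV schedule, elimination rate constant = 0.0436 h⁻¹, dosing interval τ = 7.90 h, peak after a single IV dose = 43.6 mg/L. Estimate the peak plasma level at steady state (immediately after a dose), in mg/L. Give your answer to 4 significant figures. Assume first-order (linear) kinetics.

e^(−kτ) = e^(−0.04360 × 7.90) = 0.7086
Accumulation ratio R = 1 / (1 − e^(−kτ)) = 1 / (1 − 0.7086) = 3.432
Steady-state peak = C₀ × R = 43.6 × 3.432 = 149.6 mg/L

149.6 mg/L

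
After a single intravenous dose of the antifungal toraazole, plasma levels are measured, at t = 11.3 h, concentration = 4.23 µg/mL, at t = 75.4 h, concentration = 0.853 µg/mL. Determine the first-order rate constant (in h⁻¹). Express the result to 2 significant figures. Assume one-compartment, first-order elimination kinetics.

k = ln(C₁/C₂) / (t₂ − t₁) = ln(4.23/0.853) / (75.4 − 11.3)
  = 1.601 / 64.10 = 0.02498 h⁻¹

0.025 h⁻¹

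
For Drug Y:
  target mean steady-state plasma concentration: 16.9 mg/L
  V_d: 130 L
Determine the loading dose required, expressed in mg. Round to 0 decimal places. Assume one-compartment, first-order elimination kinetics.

2197 mg

LD = Css × Vd = 16.9 × 130 = 2197 mg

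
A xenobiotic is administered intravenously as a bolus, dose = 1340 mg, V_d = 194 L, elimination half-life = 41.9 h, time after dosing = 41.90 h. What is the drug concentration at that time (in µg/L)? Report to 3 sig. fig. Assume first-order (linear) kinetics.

C₀ = Dose / Vd = 1340 / 194 = 6.907 mg/L
k = ln2 / t½ = 0.693147 / 41.9 = 0.01654 h⁻¹
t / t½ = 41.90 / 41.9 = 1 half-lives
C = C₀ × (1/2)^1 = 6.907 × 0.5000 = 3.454 mg/L
Convert: 3.454 mg/L × 1000 = 3454 µg/L

3450 µg/L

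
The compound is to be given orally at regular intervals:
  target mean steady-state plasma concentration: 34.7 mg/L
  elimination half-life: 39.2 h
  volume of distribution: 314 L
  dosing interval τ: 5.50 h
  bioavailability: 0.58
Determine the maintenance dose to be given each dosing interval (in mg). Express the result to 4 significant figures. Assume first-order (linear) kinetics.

k = ln2 / t½ = 0.693147 / 39.2 = 0.01768 h⁻¹
CL = k × Vd = 0.01768 × 314 = 5.552 L/h
At steady state, F × (Dose/τ) = Css × CL.
Dose = Css × CL × τ / F = 34.7 × 5.552 × 5.50 / 0.58 = 1827 mg

1827 mg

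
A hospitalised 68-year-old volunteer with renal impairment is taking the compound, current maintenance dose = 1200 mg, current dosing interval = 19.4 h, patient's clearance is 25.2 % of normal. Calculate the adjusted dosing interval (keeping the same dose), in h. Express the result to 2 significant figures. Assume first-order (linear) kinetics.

77 h

To keep the same average steady-state level, dosing rate must scale with clearance.
CL ratio = 25.2 / 100 = 0.2520
New interval (same dose) = 19.4 / 0.2520 = 76.98 h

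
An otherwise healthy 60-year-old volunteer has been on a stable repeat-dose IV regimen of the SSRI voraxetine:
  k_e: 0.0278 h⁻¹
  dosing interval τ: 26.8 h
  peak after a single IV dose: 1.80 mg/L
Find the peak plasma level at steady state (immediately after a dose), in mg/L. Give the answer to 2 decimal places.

3.43 mg/L

e^(−kτ) = e^(−0.02780 × 26.8) = 0.4747
Accumulation ratio R = 1 / (1 − e^(−kτ)) = 1 / (1 − 0.4747) = 1.904
Steady-state peak = C₀ × R = 1.80 × 1.904 = 3.427 mg/L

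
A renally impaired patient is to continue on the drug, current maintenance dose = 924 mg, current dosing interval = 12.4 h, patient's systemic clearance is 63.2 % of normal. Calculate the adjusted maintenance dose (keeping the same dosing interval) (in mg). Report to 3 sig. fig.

584 mg

To keep the same average steady-state level, dosing rate must scale with clearance.
CL ratio = 63.2 / 100 = 0.6320
New dose (same interval) = 924 × 0.6320 = 584.0 mg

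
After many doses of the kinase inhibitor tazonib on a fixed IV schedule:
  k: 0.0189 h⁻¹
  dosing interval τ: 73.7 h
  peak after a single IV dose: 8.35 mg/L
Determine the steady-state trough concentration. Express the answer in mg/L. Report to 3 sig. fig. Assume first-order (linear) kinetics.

2.76 mg/L

e^(−kτ) = e^(−0.01890 × 73.7) = 0.2483
Accumulation ratio R = 1 / (1 − e^(−kτ)) = 1 / (1 − 0.2483) = 1.330
Steady-state trough = C₀ × R × e^(−kτ) = 8.35 × 1.330 × 0.2483 = 2.757 mg/L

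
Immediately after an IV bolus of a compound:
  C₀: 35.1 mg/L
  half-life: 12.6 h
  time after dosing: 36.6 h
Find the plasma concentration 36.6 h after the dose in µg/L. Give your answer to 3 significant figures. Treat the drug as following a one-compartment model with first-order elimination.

4690 µg/L

k = ln2 / t½ = 0.693147 / 12.6 = 0.05501 h⁻¹
C = C₀ · e^(−k·t) = 35.10 × e^(−0.05501 × 36.6)
  = 35.10 × 0.1335 = 4.686 mg/L
Convert: 4.686 mg/L × 1000 = 4686 µg/L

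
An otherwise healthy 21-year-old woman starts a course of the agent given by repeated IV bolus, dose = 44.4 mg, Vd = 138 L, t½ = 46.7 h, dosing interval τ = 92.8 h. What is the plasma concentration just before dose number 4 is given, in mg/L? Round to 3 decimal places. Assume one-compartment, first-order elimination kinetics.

C₀ per dose = Dose / Vd = 44.4 / 138 = 0.3217 mg/L
k = ln2 / t½ = 0.693147 / 46.7 = 0.01484 h⁻¹
Fraction remaining after one interval: r = e^(−kτ) = e^(−0.01484 × 92.8) = 0.2523
Before dose 4, 3 doses have been given (aged 1τ, 2τ, 3τ).
C_trough = C₀ × (r + r² + … + r^3) = C₀ × r(1−r^3)/(1−r)
        = 0.3217 × 0.2523 × (1 − 0.01606) / (1 − 0.2523) = 0.1068 mg/L

0.107 mg/L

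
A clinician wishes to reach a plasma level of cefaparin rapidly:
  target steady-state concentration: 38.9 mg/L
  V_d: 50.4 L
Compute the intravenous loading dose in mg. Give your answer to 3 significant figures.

LD = Css × Vd = 38.9 × 50.4 = 1961 mg

1960 mg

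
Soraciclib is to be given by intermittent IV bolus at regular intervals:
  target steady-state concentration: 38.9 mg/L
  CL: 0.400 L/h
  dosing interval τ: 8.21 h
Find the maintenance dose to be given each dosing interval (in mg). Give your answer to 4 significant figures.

127.7 mg

At steady state, Dose/τ = Css × CL.
Dose = Css × CL × τ = 38.9 × 0.4000 × 8.21 = 127.7 mg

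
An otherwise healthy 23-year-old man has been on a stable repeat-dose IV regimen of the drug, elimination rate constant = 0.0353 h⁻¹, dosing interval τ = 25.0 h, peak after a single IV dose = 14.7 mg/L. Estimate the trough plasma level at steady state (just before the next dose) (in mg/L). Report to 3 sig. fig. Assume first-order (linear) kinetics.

e^(−kτ) = e^(−0.03530 × 25.0) = 0.4137
Accumulation ratio R = 1 / (1 − e^(−kτ)) = 1 / (1 − 0.4137) = 1.706
Steady-state trough = C₀ × R × e^(−kτ) = 14.7 × 1.706 × 0.4137 = 10.37 mg/L

10.4 mg/L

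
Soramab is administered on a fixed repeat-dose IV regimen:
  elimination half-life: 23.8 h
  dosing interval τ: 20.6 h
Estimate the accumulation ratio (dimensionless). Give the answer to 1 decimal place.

k = ln2 / t½ = 0.693147 / 23.8 = 0.02912 h⁻¹
e^(−kτ) = e^(−0.02912 × 20.6) = 0.5489
Accumulation ratio R = 1 / (1 − e^(−kτ)) = 1 / (1 − 0.5489) = 2.217

2.2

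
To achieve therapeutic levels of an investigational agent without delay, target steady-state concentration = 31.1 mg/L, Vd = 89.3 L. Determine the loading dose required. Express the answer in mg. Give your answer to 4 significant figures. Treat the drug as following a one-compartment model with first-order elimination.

2777 mg

LD = Css × Vd = 31.1 × 89.3 = 2777 mg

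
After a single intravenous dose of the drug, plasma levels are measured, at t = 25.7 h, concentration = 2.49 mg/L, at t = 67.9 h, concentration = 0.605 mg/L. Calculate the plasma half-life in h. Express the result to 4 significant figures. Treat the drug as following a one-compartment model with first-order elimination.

20.67 h

k = ln(C₁/C₂) / (t₂ − t₁) = ln(2.49/0.605) / (67.9 − 25.7)
  = 1.415 / 42.20 = 0.03353 h⁻¹
t½ = ln2 / k = 0.693147 / 0.03353 = 20.67 h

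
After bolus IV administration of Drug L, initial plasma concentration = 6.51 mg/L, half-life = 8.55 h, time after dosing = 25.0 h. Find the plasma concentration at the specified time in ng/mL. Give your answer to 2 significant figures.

k = ln2 / t½ = 0.693147 / 8.55 = 0.08107 h⁻¹
C = C₀ · e^(−k·t) = 6.510 × e^(−0.08107 × 25.0)
  = 6.510 × 0.1318 = 0.8580 mg/L
Convert: 0.8580 mg/L × 1000 = 858.0 ng/mL

860 ng/mL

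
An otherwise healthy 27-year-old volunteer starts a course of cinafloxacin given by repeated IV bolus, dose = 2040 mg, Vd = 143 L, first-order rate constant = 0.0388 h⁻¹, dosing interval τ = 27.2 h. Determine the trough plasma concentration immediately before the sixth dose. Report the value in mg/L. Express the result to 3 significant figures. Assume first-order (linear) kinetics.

7.58 mg/L

C₀ per dose = Dose / Vd = 2040 / 143 = 14.27 mg/L
Fraction remaining after one interval: r = e^(−kτ) = e^(−0.03880 × 27.2) = 0.3481
Before dose 6, 5 doses have been given (aged 1τ, 2τ, 3τ, 4τ, 5τ).
C_trough = C₀ × (r + r² + … + r^5) = C₀ × r(1−r^5)/(1−r)
        = 14.27 × 0.3481 × (1 − 0.005111) / (1 − 0.3481) = 7.581 mg/L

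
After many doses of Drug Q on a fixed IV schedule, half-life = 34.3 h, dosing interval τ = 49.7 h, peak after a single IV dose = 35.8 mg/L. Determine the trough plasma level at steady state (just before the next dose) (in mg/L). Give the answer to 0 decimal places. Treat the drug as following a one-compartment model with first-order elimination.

k = ln2 / t½ = 0.693147 / 34.3 = 0.02021 h⁻¹
e^(−kτ) = e^(−0.02021 × 49.7) = 0.3663
Accumulation ratio R = 1 / (1 − e^(−kτ)) = 1 / (1 − 0.3663) = 1.578
Steady-state trough = C₀ × R × e^(−kτ) = 35.8 × 1.578 × 0.3663 = 20.69 mg/L

21 mg/L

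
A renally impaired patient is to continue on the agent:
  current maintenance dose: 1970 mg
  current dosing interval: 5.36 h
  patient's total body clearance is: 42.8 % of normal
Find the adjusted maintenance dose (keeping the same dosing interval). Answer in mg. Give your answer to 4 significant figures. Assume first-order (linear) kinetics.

843.2 mg

To keep the same average steady-state level, dosing rate must scale with clearance.
CL ratio = 42.8 / 100 = 0.4280
New dose (same interval) = 1970 × 0.4280 = 843.2 mg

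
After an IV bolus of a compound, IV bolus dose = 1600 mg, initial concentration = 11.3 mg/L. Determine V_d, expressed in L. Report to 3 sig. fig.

142 L

Vd = Dose / C₀ = 1600 / 11.3 = 141.6 L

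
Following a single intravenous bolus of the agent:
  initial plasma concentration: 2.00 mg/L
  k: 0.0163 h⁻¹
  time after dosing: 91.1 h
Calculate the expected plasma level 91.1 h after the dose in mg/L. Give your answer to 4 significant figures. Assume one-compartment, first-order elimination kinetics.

0.4530 mg/L

C = C₀ · e^(−k·t) = 2.000 × e^(−0.01630 × 91.1)
  = 2.000 × 0.2265 = 0.4530 mg/L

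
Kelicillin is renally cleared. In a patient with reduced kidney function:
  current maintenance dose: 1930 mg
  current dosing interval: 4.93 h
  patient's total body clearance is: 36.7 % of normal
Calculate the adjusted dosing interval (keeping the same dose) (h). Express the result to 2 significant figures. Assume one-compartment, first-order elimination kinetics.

13 h

To keep the same average steady-state level, dosing rate must scale with clearance.
CL ratio = 36.7 / 100 = 0.3670
New interval (same dose) = 4.93 / 0.3670 = 13.43 h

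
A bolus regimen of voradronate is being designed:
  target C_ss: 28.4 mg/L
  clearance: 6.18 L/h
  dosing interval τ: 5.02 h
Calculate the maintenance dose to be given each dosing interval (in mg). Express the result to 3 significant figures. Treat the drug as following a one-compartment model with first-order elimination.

881 mg

At steady state, Dose/τ = Css × CL.
Dose = Css × CL × τ = 28.4 × 6.180 × 5.02 = 881.1 mg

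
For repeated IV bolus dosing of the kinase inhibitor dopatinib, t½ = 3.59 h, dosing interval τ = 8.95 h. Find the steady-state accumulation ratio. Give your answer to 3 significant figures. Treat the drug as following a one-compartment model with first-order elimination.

k = ln2 / t½ = 0.693147 / 3.59 = 0.1931 h⁻¹
e^(−kτ) = e^(−0.1931 × 8.95) = 0.1776
Accumulation ratio R = 1 / (1 − e^(−kτ)) = 1 / (1 − 0.1776) = 1.216

1.22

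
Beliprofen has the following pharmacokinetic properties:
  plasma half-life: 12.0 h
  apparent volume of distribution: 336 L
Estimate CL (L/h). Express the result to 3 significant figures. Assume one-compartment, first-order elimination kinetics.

k = ln2 / t½ = 0.693147 / 12.0 = 0.05776 h⁻¹
CL = k × Vd = 0.05776 × 336 = 19.41 L/h

19.4 L/h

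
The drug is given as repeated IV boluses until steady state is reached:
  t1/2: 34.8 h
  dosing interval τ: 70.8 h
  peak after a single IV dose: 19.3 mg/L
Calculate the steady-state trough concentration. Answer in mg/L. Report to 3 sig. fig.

6.23 mg/L

k = ln2 / t½ = 0.693147 / 34.8 = 0.01992 h⁻¹
e^(−kτ) = e^(−0.01992 × 70.8) = 0.2441
Accumulation ratio R = 1 / (1 − e^(−kτ)) = 1 / (1 − 0.2441) = 1.323
Steady-state trough = C₀ × R × e^(−kτ) = 19.3 × 1.323 × 0.2441 = 6.233 mg/L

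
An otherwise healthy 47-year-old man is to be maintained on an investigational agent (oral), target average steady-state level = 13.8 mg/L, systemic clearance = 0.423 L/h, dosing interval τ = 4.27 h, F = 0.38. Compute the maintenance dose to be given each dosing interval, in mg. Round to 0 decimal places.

At steady state, F × (Dose/τ) = Css × CL.
Dose = Css × CL × τ / F = 13.8 × 0.4230 × 4.27 / 0.38 = 65.59 mg

66 mg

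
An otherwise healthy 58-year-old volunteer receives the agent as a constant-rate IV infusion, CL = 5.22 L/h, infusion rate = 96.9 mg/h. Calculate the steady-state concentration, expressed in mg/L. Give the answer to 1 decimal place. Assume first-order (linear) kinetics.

18.6 mg/L

At steady state Css = R₀ / CL = 96.9 / 5.220 = 18.56 mg/L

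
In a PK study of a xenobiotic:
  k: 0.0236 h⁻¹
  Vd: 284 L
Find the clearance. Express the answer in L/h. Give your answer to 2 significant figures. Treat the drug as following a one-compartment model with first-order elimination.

CL = k × Vd = 0.0236 × 284 = 6.702 L/h

6.7 L/h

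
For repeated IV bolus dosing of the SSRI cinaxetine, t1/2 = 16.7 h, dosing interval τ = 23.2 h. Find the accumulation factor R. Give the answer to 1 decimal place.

1.6

k = ln2 / t½ = 0.693147 / 16.7 = 0.04151 h⁻¹
e^(−kτ) = e^(−0.04151 × 23.2) = 0.3817
Accumulation ratio R = 1 / (1 − e^(−kτ)) = 1 / (1 − 0.3817) = 1.617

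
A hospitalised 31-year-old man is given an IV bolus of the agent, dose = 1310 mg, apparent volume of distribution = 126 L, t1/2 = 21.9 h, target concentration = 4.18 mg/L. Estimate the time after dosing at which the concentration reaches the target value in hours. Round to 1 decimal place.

C₀ = Dose / Vd = 1310 / 126 = 10.40 mg/L
k = ln2 / t½ = 0.693147 / 21.9 = 0.03165 h⁻¹
t = ln(C₀ / C) / k = ln(10.40 / 4.18) / 0.03165
  = ln(2.488) / 0.03165 = 0.9115 / 0.03165 = 28.80 h

28.8 h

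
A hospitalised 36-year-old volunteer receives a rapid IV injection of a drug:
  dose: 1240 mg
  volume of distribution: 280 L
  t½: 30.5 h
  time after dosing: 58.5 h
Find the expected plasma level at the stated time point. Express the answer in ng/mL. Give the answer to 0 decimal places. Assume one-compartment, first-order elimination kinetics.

1172 ng/mL

C₀ = Dose / Vd = 1240 / 280 = 4.429 mg/L
k = ln2 / t½ = 0.693147 / 30.5 = 0.02273 h⁻¹
C = C₀ · e^(−k·t) = 4.429 × e^(−0.02273 × 58.5)
  = 4.429 × 0.2646 = 1.172 mg/L
Convert: 1.172 mg/L × 1000 = 1172 ng/mL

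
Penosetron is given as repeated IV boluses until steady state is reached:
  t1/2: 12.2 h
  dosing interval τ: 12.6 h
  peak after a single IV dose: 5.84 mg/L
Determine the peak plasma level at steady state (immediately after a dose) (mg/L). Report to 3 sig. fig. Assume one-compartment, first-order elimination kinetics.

k = ln2 / t½ = 0.693147 / 12.2 = 0.05682 h⁻¹
e^(−kτ) = e^(−0.05682 × 12.6) = 0.4887
Accumulation ratio R = 1 / (1 − e^(−kτ)) = 1 / (1 − 0.4887) = 1.956
Steady-state peak = C₀ × R = 5.84 × 1.956 = 11.42 mg/L

11.4 mg/L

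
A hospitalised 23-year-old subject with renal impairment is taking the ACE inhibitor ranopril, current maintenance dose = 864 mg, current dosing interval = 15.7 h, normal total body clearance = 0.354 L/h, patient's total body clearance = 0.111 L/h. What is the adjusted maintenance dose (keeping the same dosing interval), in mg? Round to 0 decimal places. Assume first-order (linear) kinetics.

To keep the same average steady-state level, dosing rate must scale with clearance.
CL ratio = 0.111 / 0.354 = 0.3136
New dose (same interval) = 864 × 0.3136 = 271.0 mg

271 mg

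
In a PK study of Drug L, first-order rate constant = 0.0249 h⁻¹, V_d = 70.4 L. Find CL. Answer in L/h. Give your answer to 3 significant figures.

1.75 L/h

CL = k × Vd = 0.0249 × 70.4 = 1.753 L/h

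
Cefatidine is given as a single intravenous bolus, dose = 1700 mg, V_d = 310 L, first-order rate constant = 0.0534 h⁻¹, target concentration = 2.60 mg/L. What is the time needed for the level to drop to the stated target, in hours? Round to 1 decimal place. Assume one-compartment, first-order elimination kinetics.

C₀ = Dose / Vd = 1700 / 310 = 5.484 mg/L
t = ln(C₀ / C) / k = ln(5.484 / 2.60) / 0.05340
  = ln(2.109) / 0.05340 = 0.7462 / 0.05340 = 13.97 h

14.0 h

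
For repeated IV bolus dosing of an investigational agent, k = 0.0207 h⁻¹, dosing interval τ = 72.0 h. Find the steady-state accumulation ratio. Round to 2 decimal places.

1.29

e^(−kτ) = e^(−0.02070 × 72.0) = 0.2253
Accumulation ratio R = 1 / (1 − e^(−kτ)) = 1 / (1 − 0.2253) = 1.291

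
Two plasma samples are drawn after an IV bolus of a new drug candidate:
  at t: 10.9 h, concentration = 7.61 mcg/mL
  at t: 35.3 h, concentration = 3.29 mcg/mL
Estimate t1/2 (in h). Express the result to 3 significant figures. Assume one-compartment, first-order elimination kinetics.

20.2 h

k = ln(C₁/C₂) / (t₂ − t₁) = ln(7.61/3.29) / (35.3 − 10.9)
  = 0.8386 / 24.40 = 0.03437 h⁻¹
t½ = ln2 / k = 0.693147 / 0.03437 = 20.17 h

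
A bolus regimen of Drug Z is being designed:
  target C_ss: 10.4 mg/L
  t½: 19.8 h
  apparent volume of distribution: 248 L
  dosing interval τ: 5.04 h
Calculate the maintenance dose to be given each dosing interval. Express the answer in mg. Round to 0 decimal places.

k = ln2 / t½ = 0.693147 / 19.8 = 0.03501 h⁻¹
CL = k × Vd = 0.03501 × 248 = 8.682 L/h
At steady state, Dose/τ = Css × CL.
Dose = Css × CL × τ = 10.4 × 8.682 × 5.04 = 455.1 mg

455 mg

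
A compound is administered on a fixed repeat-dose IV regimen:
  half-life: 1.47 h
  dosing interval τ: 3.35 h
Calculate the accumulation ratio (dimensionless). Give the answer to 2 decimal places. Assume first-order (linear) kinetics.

1.26

k = ln2 / t½ = 0.693147 / 1.47 = 0.4715 h⁻¹
e^(−kτ) = e^(−0.4715 × 3.35) = 0.2061
Accumulation ratio R = 1 / (1 − e^(−kτ)) = 1 / (1 − 0.2061) = 1.260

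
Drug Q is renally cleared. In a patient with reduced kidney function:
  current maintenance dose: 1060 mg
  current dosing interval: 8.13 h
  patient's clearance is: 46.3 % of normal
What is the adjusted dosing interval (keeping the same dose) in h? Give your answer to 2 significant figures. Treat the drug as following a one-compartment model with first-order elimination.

To keep the same average steady-state level, dosing rate must scale with clearance.
CL ratio = 46.3 / 100 = 0.4630
New interval (same dose) = 8.13 / 0.4630 = 17.56 h

18 h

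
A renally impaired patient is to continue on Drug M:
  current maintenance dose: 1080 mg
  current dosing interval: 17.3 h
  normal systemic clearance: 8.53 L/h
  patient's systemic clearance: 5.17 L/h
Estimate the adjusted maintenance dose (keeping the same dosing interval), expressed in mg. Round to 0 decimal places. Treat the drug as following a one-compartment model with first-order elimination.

655 mg

To keep the same average steady-state level, dosing rate must scale with clearance.
CL ratio = 5.17 / 8.53 = 0.6061
New dose (same interval) = 1080 × 0.6061 = 654.6 mg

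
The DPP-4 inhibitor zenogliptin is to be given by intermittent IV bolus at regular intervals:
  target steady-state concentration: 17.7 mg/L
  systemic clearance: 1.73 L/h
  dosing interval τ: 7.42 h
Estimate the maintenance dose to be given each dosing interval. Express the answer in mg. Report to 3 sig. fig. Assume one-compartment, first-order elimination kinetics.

At steady state, Dose/τ = Css × CL.
Dose = Css × CL × τ = 17.7 × 1.730 × 7.42 = 227.2 mg

227 mg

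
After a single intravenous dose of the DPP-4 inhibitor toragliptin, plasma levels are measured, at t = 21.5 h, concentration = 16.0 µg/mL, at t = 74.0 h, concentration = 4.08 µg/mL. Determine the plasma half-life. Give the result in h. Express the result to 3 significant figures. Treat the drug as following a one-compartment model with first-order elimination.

26.6 h

k = ln(C₁/C₂) / (t₂ − t₁) = ln(16.0/4.08) / (74.0 − 21.5)
  = 1.366 / 52.50 = 0.02602 h⁻¹
t½ = ln2 / k = 0.693147 / 0.02602 = 26.64 h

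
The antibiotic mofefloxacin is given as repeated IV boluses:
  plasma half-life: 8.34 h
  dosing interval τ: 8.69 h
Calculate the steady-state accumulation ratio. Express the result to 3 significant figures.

k = ln2 / t½ = 0.693147 / 8.34 = 0.08311 h⁻¹
e^(−kτ) = e^(−0.08311 × 8.69) = 0.4857
Accumulation ratio R = 1 / (1 − e^(−kτ)) = 1 / (1 − 0.4857) = 1.944

1.94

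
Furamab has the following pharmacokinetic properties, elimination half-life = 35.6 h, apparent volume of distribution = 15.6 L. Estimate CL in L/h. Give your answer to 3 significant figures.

k = ln2 / t½ = 0.693147 / 35.6 = 0.01947 h⁻¹
CL = k × Vd = 0.01947 × 15.6 = 0.3037 L/h

0.304 L/h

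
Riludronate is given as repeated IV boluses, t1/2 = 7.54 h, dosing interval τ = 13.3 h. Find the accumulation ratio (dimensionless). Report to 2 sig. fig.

k = ln2 / t½ = 0.693147 / 7.54 = 0.09193 h⁻¹
e^(−kτ) = e^(−0.09193 × 13.3) = 0.2944
Accumulation ratio R = 1 / (1 − e^(−kτ)) = 1 / (1 − 0.2944) = 1.417

1.4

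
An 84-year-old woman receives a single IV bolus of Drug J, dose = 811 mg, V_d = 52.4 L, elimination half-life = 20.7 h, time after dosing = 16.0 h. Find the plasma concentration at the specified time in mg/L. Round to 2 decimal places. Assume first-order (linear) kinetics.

9.06 mg/L

C₀ = Dose / Vd = 811.0 / 52.4 = 15.48 mg/L
k = ln2 / t½ = 0.693147 / 20.7 = 0.03349 h⁻¹
C = C₀ · e^(−k·t) = 15.48 × e^(−0.03349 × 16.0)
  = 15.48 × 0.5852 = 9.059 mg/L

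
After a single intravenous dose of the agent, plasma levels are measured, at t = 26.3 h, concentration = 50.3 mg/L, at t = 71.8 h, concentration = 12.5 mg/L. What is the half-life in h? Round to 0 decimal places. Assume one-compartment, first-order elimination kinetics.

k = ln(C₁/C₂) / (t₂ − t₁) = ln(50.3/12.5) / (71.8 − 26.3)
  = 1.392 / 45.50 = 0.03059 h⁻¹
t½ = ln2 / k = 0.693147 / 0.03059 = 22.66 h

23 h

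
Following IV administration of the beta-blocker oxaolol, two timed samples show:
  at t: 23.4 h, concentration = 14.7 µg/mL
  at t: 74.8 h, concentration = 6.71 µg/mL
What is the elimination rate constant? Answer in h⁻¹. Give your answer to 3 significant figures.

0.0153 h⁻¹

k = ln(C₁/C₂) / (t₂ − t₁) = ln(14.7/6.71) / (74.8 − 23.4)
  = 0.7842 / 51.40 = 0.01526 h⁻¹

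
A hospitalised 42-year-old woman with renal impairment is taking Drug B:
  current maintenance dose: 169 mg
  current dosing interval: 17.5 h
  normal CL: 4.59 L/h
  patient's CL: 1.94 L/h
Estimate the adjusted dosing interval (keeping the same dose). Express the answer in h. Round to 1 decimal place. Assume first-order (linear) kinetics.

To keep the same average steady-state level, dosing rate must scale with clearance.
CL ratio = 1.94 / 4.59 = 0.4227
New interval (same dose) = 17.5 / 0.4227 = 41.40 h

41.4 h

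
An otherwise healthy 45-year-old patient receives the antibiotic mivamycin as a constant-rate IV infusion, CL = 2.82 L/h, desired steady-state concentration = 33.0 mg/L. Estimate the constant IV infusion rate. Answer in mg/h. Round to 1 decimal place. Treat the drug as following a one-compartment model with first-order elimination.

93.1 mg/h

At steady state, infusion rate R₀ = Css × CL = 33.0 × 2.820 = 93.06 mg/h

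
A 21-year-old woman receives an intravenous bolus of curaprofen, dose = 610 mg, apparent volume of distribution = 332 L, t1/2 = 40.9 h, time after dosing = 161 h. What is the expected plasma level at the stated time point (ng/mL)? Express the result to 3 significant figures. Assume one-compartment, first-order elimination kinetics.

C₀ = Dose / Vd = 610.0 / 332 = 1.837 mg/L
k = ln2 / t½ = 0.693147 / 40.9 = 0.01695 h⁻¹
C = C₀ · e^(−k·t) = 1.837 × e^(−0.01695 × 161)
  = 1.837 × 0.06529 = 0.1199 mg/L
Convert: 0.1199 mg/L × 1000 = 119.9 ng/mL

120 ng/mL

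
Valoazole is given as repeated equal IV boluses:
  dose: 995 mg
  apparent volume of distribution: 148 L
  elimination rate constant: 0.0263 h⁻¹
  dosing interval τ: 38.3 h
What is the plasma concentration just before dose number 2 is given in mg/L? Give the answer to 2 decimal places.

2.46 mg/L

C₀ per dose = Dose / Vd = 995 / 148 = 6.723 mg/L
Fraction remaining after one interval: r = e^(−kτ) = e^(−0.02630 × 38.3) = 0.3652
Before dose 2, 1 dose has been given (aged 1τ).
C_trough = C₀ × r = 6.723 × 0.3652 = 2.455 mg/L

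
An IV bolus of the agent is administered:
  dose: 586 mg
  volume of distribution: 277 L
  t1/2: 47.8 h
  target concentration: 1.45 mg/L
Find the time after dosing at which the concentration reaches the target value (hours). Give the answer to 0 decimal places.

26 h

C₀ = Dose / Vd = 586.0 / 277 = 2.116 mg/L
k = ln2 / t½ = 0.693147 / 47.8 = 0.01450 h⁻¹
t = ln(C₀ / C) / k = ln(2.116 / 1.45) / 0.01450
  = ln(1.459) / 0.01450 = 0.3778 / 0.01450 = 26.06 h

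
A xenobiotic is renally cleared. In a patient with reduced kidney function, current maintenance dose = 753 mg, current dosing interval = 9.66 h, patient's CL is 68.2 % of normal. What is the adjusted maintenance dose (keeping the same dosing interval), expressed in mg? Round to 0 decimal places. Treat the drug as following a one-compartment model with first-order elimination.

To keep the same average steady-state level, dosing rate must scale with clearance.
CL ratio = 68.2 / 100 = 0.6820
New dose (same interval) = 753 × 0.6820 = 513.5 mg

514 mg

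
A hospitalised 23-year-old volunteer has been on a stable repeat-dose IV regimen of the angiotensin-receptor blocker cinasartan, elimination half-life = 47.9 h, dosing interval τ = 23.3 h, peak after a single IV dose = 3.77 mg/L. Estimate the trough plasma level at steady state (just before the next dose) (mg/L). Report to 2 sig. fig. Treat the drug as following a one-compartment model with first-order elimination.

k = ln2 / t½ = 0.693147 / 47.9 = 0.01447 h⁻¹
e^(−kτ) = e^(−0.01447 × 23.3) = 0.7138
Accumulation ratio R = 1 / (1 − e^(−kτ)) = 1 / (1 − 0.7138) = 3.494
Steady-state trough = C₀ × R × e^(−kτ) = 3.77 × 3.494 × 0.7138 = 9.402 mg/L

9.4 mg/L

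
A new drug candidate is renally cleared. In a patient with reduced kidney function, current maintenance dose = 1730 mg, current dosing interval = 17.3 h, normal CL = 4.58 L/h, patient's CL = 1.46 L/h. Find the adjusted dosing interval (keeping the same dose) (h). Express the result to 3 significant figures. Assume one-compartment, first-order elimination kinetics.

To keep the same average steady-state level, dosing rate must scale with clearance.
CL ratio = 1.46 / 4.58 = 0.3188
New interval (same dose) = 17.3 / 0.3188 = 54.27 h

54.3 h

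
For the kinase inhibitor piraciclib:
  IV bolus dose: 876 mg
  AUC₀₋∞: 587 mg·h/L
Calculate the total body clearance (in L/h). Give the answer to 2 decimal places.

1.49 L/h

CL = Dose / AUC = 876 / 587 = 1.492 L/h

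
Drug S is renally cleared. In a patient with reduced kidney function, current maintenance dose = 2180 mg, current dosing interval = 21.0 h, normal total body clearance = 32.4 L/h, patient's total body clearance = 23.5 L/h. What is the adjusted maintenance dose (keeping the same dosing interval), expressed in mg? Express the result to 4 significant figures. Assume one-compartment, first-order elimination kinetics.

To keep the same average steady-state level, dosing rate must scale with clearance.
CL ratio = 23.5 / 32.4 = 0.7253
New dose (same interval) = 2180 × 0.7253 = 1581 mg

1581 mg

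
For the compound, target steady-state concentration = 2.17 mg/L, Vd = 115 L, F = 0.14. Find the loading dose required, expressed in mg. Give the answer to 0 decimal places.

LD = Css × Vd / F = 2.17 × 115 / 0.14 = 1783 mg

1783 mg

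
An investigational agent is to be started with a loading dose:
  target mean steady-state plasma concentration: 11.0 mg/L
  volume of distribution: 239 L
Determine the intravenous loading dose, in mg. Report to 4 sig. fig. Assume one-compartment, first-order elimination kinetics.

LD = Css × Vd = 11.0 × 239 = 2629 mg

2629 mg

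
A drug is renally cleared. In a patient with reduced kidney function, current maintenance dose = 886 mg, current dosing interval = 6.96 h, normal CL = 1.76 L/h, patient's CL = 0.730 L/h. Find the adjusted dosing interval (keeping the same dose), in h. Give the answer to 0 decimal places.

17 h

To keep the same average steady-state level, dosing rate must scale with clearance.
CL ratio = 0.730 / 1.76 = 0.4148
New interval (same dose) = 6.96 / 0.4148 = 16.78 h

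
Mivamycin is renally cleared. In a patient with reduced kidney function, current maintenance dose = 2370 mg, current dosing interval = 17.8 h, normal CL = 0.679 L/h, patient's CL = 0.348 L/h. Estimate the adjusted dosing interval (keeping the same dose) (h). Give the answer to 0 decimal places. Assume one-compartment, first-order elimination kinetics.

To keep the same average steady-state level, dosing rate must scale with clearance.
CL ratio = 0.348 / 0.679 = 0.5125
New interval (same dose) = 17.8 / 0.5125 = 34.73 h

35 h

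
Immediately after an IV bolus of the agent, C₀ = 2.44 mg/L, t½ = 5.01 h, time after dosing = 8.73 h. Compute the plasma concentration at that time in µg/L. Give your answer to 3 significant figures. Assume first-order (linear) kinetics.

k = ln2 / t½ = 0.693147 / 5.01 = 0.1384 h⁻¹
C = C₀ · e^(−k·t) = 2.440 × e^(−0.1384 × 8.73)
  = 2.440 × 0.2987 = 0.7288 mg/L
Convert: 0.7288 mg/L × 1000 = 728.8 µg/L

729 µg/L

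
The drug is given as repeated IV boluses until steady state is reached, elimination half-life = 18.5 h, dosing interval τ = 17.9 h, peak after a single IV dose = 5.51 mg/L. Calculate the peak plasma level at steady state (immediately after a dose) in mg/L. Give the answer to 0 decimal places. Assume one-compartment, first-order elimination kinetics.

11 mg/L

k = ln2 / t½ = 0.693147 / 18.5 = 0.03747 h⁻¹
e^(−kτ) = e^(−0.03747 × 17.9) = 0.5113
Accumulation ratio R = 1 / (1 − e^(−kτ)) = 1 / (1 − 0.5113) = 2.046
Steady-state peak = C₀ × R = 5.51 × 2.046 = 11.27 mg/L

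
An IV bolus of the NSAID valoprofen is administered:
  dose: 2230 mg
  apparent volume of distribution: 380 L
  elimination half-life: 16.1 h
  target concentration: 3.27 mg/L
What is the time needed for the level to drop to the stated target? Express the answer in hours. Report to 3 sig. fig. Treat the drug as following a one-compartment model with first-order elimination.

C₀ = Dose / Vd = 2230 / 380 = 5.868 mg/L
k = ln2 / t½ = 0.693147 / 16.1 = 0.04305 h⁻¹
t = ln(C₀ / C) / k = ln(5.868 / 3.27) / 0.04305
  = ln(1.794) / 0.04305 = 0.5844 / 0.04305 = 13.57 h

13.6 h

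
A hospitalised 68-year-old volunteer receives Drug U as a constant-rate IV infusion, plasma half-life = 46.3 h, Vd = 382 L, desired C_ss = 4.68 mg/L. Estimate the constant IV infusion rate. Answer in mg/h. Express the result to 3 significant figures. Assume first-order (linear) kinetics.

k = ln2 / t½ = 0.693147 / 46.3 = 0.01497 h⁻¹
CL = k × Vd = 0.01497 × 382 = 5.719 L/h
At steady state, infusion rate R₀ = Css × CL = 4.68 × 5.719 = 26.76 mg/h

26.8 mg/h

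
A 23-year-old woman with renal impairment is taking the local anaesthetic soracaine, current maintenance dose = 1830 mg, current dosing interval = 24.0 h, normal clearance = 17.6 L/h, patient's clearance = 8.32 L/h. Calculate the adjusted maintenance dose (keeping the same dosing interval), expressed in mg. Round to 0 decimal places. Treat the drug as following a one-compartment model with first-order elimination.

To keep the same average steady-state level, dosing rate must scale with clearance.
CL ratio = 8.32 / 17.6 = 0.4727
New dose (same interval) = 1830 × 0.4727 = 865.0 mg

865 mg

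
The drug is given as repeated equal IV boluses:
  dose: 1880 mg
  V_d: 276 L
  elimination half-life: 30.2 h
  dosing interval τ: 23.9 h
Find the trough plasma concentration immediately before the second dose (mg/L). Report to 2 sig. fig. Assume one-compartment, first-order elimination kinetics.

C₀ per dose = Dose / Vd = 1880 / 276 = 6.812 mg/L
k = ln2 / t½ = 0.693147 / 30.2 = 0.02295 h⁻¹
Fraction remaining after one interval: r = e^(−kτ) = e^(−0.02295 × 23.9) = 0.5778
Before dose 2, 1 dose has been given (aged 1τ).
C_trough = C₀ × r = 6.812 × 0.5778 = 3.936 mg/L

3.9 mg/L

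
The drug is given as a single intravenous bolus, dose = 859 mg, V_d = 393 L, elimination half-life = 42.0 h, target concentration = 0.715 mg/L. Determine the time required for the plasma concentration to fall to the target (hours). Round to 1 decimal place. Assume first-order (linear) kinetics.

C₀ = Dose / Vd = 859.0 / 393 = 2.186 mg/L
k = ln2 / t½ = 0.693147 / 42.0 = 0.01650 h⁻¹
t = ln(C₀ / C) / k = ln(2.186 / 0.715) / 0.01650
  = ln(3.057) / 0.01650 = 1.117 / 0.01650 = 67.70 h

67.7 h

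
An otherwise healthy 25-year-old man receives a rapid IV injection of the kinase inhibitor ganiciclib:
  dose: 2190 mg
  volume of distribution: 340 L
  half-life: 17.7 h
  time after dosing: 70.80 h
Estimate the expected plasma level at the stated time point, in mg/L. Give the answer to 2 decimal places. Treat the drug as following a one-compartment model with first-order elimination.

C₀ = Dose / Vd = 2190 / 340 = 6.441 mg/L
k = ln2 / t½ = 0.693147 / 17.7 = 0.03916 h⁻¹
t / t½ = 70.80 / 17.7 = 4 half-lives
C = C₀ × (1/2)^4 = 6.441 × 0.06250 = 0.4026 mg/L

0.40 mg/L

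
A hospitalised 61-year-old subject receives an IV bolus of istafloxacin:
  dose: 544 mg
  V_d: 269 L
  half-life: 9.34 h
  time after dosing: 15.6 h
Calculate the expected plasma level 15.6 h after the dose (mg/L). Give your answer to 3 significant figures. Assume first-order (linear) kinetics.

C₀ = Dose / Vd = 544.0 / 269 = 2.022 mg/L
k = ln2 / t½ = 0.693147 / 9.34 = 0.07421 h⁻¹
C = C₀ · e^(−k·t) = 2.022 × e^(−0.07421 × 15.6)
  = 2.022 × 0.3142 = 0.6353 mg/L

0.635 mg/L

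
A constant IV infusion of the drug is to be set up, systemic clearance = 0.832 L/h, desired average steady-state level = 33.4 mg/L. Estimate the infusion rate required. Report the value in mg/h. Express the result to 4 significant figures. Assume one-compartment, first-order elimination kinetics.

27.79 mg/h

At steady state, infusion rate R₀ = Css × CL = 33.4 × 0.8320 = 27.79 mg/h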